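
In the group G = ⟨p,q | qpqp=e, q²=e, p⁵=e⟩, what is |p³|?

Compute successive powers until reaching e:
  (p³)¹ = p³, (p³)² = p, (p³)³ = p⁴, (p³)⁴ = p², (p³)⁵ = e.
The smallest positive k with (p³)ᵏ = e is 5.

Answer: 5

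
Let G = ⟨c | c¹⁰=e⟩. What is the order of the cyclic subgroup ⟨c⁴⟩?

|⟨c⁴⟩| equals the order of c⁴. Compute successive powers until reaching e:
  (c⁴)¹ = c⁴, (c⁴)² = c⁸, (c⁴)³ = c², (c⁴)⁴ = c⁶, (c⁴)⁵ = e.
The smallest positive k with (c⁴)ᵏ = e is 5, so |⟨c⁴⟩| = 5.

Answer: 5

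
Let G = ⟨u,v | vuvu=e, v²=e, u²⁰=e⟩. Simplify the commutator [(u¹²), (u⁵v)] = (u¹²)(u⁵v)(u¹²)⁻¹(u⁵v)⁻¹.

[(u¹²), (u⁵v)] = (u¹²)·(u⁵v)·(u¹²)⁻¹·(u⁵v)⁻¹.
  (u¹²) · (u⁵v) = u¹⁷v
  (u¹⁷v) · (u⁸) = u⁹v
  (u⁹v) · (u⁵v) = u⁴

Answer: u⁴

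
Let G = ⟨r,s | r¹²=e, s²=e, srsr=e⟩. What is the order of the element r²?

Compute successive powers until reaching e:
  (r²)¹ = r², (r²)² = r⁴, (r²)³ = r⁶, (r²)⁴ = r⁸, (r²)⁵ = r¹⁰, (r²)⁶ = e.
The smallest positive k with (r²)ᵏ = e is 6.

Answer: 6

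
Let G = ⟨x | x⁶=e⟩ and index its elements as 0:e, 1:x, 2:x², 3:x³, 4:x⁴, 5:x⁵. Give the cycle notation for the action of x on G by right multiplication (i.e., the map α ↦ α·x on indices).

(0 1 2 3 4 5)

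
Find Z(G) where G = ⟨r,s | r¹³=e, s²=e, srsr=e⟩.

An element z ∈ Z(G) iff z commutes with every generator.
For example e is central: e·r = r = r·e; e·s = s = s·e.
Whereas r ∉ Z(G) since r·s = rs ≠ r¹²s = s·r.
Checking each of the 26 elements this way gives Z(G) = {e}, of order 1.

Answer: {e}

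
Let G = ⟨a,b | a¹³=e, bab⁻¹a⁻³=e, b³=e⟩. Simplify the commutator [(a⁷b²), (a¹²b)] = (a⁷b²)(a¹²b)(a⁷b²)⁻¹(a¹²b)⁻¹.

[(a⁷b²), (a¹²b)] = (a⁷b²)·(a¹²b)·(a⁷b²)⁻¹·(a¹²b)⁻¹.
  (a⁷b²) · (a¹²b) = a¹¹
  (a¹¹) · (a⁵b) = a³b
  (a³b) · (a⁹b²) = a⁴

Answer: a⁴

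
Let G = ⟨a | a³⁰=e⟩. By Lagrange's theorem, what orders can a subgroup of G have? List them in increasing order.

|G| = 30 = 2 · 3 · 5. By Lagrange's theorem the order of any subgroup divides 30; the divisors of 30 are 1, 2, 3, 5, 6, 10, 15, 30.

Answer: 1, 2, 3, 5, 6, 10, 15, 30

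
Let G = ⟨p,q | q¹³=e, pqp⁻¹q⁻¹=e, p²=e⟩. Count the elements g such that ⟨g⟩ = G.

G is cyclic of order 26. An element generates G iff its order is 26, and a cyclic group of order 26 has exactly φ(26) = 12 such elements.

Answer: 12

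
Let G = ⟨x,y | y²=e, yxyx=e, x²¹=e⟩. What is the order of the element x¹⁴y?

Compute successive powers until reaching e:
  (x¹⁴y)¹ = x¹⁴y, (x¹⁴y)² = e.
The smallest positive k with (x¹⁴y)ᵏ = e is 2.

Answer: 2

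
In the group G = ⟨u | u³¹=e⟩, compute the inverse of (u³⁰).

The order of (u³⁰) is 31 (smallest k with (u³⁰)ᵏ = e), so (u³⁰)⁻¹ = (u³⁰)³⁰ = u.
Check: (u³⁰) · u → (u³⁰) · u = e, giving e as required.

Answer: u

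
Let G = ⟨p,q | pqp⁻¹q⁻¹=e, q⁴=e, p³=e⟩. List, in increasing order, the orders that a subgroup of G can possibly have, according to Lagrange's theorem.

|G| = 12 = 2² · 3. By Lagrange's theorem the order of any subgroup divides 12; the divisors of 12 are 1, 2, 3, 4, 6, 12.

Answer: 1, 2, 3, 4, 6, 12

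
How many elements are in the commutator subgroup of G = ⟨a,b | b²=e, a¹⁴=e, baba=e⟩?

G' = [G, G] is generated by all commutators. The generator-pair commutators are: [a, b] = a².
The subgroup they normally generate is {e, a², a⁴, a⁶, a⁸, a¹⁰, a¹²}, of order 7.
Check: |G/G'| = 28/7 = 4 is the order of the abelianisation.

Answer: 7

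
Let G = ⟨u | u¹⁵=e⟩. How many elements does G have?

G is generated by a single element, so G is cyclic. The relator gives u¹⁵ = e and no smaller power is forced to be e, so the 15 powers {e, u, u², u³, u⁴, u⁵, u⁶, u⁷, u⁸, u⁹, u¹², u¹³, u¹¹, u¹⁰, u¹⁴} are distinct. Hence |G| = 15.

Answer: 15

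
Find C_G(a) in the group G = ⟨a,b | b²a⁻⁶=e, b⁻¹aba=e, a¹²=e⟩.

⟨a⟩ ⊆ C_G(a) since powers of a commute with a; so |C_G(a)| ≥ |⟨a⟩| = 12.
By orbit–stabilizer, |C_G(a)| = |G| / |conj. class of a| = 24 / 2 = 12.
The 12 elements commuting with a are {e, a, a², a³, a⁴, a⁵, a⁶, a⁷, a⁸, a⁹, a¹⁰, a¹¹}.

Answer: {e, a, a², a³, a⁴, a⁵, a⁶, a⁷, a⁸, a⁹, a¹⁰, a¹¹}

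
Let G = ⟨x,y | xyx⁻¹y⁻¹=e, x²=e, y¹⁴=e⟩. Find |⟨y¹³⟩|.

|⟨y¹³⟩| equals the order of y¹³. Compute successive powers until reaching e:
  (y¹³)¹ = y¹³, (y¹³)² = y¹², (y¹³)³ = y¹¹, (y¹³)⁴ = y¹⁰, (y¹³)⁵ = y⁹, (y¹³)⁶ = y⁸, (y¹³)⁷ = y⁷, (y¹³)⁸ = y⁶, (y¹³)⁹ = y⁵, (y¹³)¹⁰ = y⁴, (y¹³)¹¹ = y³, (y¹³)¹² = y², (y¹³)¹³ = y, (y¹³)¹⁴ = e.
The smallest positive k with (y¹³)ᵏ = e is 14, so |⟨y¹³⟩| = 14.

Answer: 14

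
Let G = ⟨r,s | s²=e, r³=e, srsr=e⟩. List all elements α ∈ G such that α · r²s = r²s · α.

⟨r²s⟩ ⊆ C_G(r²s) since powers of r²s commute with r²s; so |C_G(r²s)| ≥ |⟨r²s⟩| = 2.
By orbit–stabilizer, |C_G(r²s)| = |G| / |conj. class of r²s| = 6 / 3 = 2.
The 2 elements commuting with r²s are {e, r²s}.

Answer: {e, r²s}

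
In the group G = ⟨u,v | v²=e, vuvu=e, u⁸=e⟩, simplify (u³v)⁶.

Compute successive powers of (u³v), reducing at each step:
  (u³v)²: (u³v) · u³ = v;   v · v = e
  (u³v)³: e · u³ = u³;   (u³) · v = u³v
  (u³v)⁴: (u³v) · u³ = v;   v · v = e
  (u³v)⁵: e · u³ = u³;   (u³) · v = u³v
  (u³v)⁶: (u³v) · u³ = v;   v · v = e

Answer: e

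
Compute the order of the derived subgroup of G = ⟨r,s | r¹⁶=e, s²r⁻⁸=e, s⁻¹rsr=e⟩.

G' = [G, G] is generated by all commutators. The generator-pair commutators are: [r, s] = r².
The subgroup they normally generate is {e, r², r⁴, r⁶, r⁸, r¹⁰, r¹², r¹⁴}, of order 8.
Check: |G/G'| = 32/8 = 4 is the order of the abelianisation.

Answer: 8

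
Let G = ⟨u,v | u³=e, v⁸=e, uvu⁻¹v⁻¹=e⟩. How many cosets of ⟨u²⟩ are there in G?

First find ord(u²) by computing successive powers:
  (u²)¹ = u², (u²)² = u, (u²)³ = e.
So |⟨u²⟩| = ord(u²) = 3. With |G| = 24, by Lagrange [G : ⟨u²⟩] = 24/3 = 8.

Answer: 8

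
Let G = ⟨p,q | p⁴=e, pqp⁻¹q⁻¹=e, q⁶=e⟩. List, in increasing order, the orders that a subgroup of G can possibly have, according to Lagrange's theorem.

|G| = 24 = 2³ · 3. By Lagrange's theorem the order of any subgroup divides 24; the divisors of 24 are 1, 2, 3, 4, 6, 8, 12, 24.

Answer: 1, 2, 3, 4, 6, 8, 12, 24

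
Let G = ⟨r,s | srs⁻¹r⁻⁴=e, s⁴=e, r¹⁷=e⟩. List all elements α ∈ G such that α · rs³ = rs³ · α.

⟨rs³⟩ ⊆ C_G(rs³) since powers of rs³ commute with rs³; so |C_G(rs³)| ≥ |⟨rs³⟩| = 4.
By orbit–stabilizer, |C_G(rs³)| = |G| / |conj. class of rs³| = 68 / 17 = 4.
The 4 elements commuting with rs³ are {e, rs³, r¹³s, r¹⁴s²}.

Answer: {e, rs³, r¹³s, r¹⁴s²}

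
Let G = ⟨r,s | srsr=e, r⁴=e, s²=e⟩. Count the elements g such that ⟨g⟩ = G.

⟨g⟩ = G would require ord(g) = |G| = 8, but the maximum element order in G is 4 < 8. So G is not cyclic and no single element generates it: the count is 0.

Answer: 0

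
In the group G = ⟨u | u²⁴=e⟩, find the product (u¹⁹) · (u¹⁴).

Compute (u¹⁹) · (u¹⁴) by multiplying left to right and reducing via the relations at each step:
  (u¹⁹) · u¹⁴ = u⁹

Answer: u⁹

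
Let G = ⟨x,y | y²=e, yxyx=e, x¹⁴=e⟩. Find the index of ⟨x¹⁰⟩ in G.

First find ord(x¹⁰) by computing successive powers:
  (x¹⁰)¹ = x¹⁰, (x¹⁰)² = x⁶, (x¹⁰)³ = x², (x¹⁰)⁴ = x¹², (x¹⁰)⁵ = x⁸, (x¹⁰)⁶ = x⁴, (x¹⁰)⁷ = e.
So |⟨x¹⁰⟩| = ord(x¹⁰) = 7. With |G| = 28, by Lagrange [G : ⟨x¹⁰⟩] = 28/7 = 4.

Answer: 4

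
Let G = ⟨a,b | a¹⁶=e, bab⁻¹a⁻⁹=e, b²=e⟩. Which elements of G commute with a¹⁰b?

⟨a¹⁰b⟩ ⊆ C_G(a¹⁰b) since powers of a¹⁰b commute with a¹⁰b; so |C_G(a¹⁰b)| ≥ |⟨a¹⁰b⟩| = 8.
By orbit–stabilizer, |C_G(a¹⁰b)| = |G| / |conj. class of a¹⁰b| = 32 / 2 = 16.
The 16 elements commuting with a¹⁰b are {e, a², a⁴, a⁶, a⁸, a¹⁰, a¹², a¹⁴, b, a¹⁰b, a²b, a¹²b, a⁴b, a¹⁴b, a⁶b, a⁸b}.

Answer: {e, a², a⁴, a⁶, a⁸, a¹⁰, a¹², a¹⁴, b, a¹⁰b, a²b, a¹²b, a⁴b, a¹⁴b, a⁶b, a⁸b}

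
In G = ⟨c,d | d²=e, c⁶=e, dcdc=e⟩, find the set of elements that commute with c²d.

⟨c²d⟩ ⊆ C_G(c²d) since powers of c²d commute with c²d; so |C_G(c²d)| ≥ |⟨c²d⟩| = 2.
By orbit–stabilizer, |C_G(c²d)| = |G| / |conj. class of c²d| = 12 / 3 = 4.
The 4 elements commuting with c²d are {e, c³, c⁵d, c²d}.

Answer: {e, c³, c⁵d, c²d}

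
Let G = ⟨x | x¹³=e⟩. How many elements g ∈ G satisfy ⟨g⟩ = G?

G is cyclic of order 13. An element generates G iff its order is 13, and a cyclic group of order 13 has exactly φ(13) = 12 such elements.

Answer: 12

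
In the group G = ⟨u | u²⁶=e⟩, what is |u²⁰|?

Compute successive powers until reaching e:
  (u²⁰)¹ = u²⁰, (u²⁰)² = u¹⁴, (u²⁰)³ = u⁸, (u²⁰)⁴ = u², (u²⁰)⁵ = u²², (u²⁰)⁶ = u¹⁶, (u²⁰)⁷ = u¹⁰, (u²⁰)⁸ = u⁴, (u²⁰)⁹ = u²⁴, (u²⁰)¹⁰ = u¹⁸, (u²⁰)¹¹ = u¹², (u²⁰)¹² = u⁶, (u²⁰)¹³ = e.
The smallest positive k with (u²⁰)ᵏ = e is 13.

Answer: 13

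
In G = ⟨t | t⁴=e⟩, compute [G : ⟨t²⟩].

First find ord(t²) by computing successive powers:
  (t²)¹ = t², (t²)² = e.
So |⟨t²⟩| = ord(t²) = 2. With |G| = 4, by Lagrange [G : ⟨t²⟩] = 4/2 = 2.

Answer: 2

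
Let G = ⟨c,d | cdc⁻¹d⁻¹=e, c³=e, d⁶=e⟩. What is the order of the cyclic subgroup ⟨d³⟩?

|⟨d³⟩| equals the order of d³. Compute successive powers until reaching e:
  (d³)¹ = d³, (d³)² = e.
The smallest positive k with (d³)ᵏ = e is 2, so |⟨d³⟩| = 2.

Answer: 2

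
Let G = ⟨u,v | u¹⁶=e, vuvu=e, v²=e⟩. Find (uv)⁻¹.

The order of (uv) is 2 (smallest k with (uv)ᵏ = e), so (uv)⁻¹ = (uv)¹ = uv.
Check: (uv) · (uv) → (uv) · u = v;   v · v = e, giving e as required.

Answer: uv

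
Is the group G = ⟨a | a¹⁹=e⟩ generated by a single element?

|G| = 19. The element a has order 19 (its powers give 19 distinct elements), so ⟨a⟩ = G and G is cyclic.

Answer: Yes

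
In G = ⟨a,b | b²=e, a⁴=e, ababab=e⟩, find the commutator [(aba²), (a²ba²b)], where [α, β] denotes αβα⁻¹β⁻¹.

[(aba²), (a²ba²b)] = (aba²)·(a²ba²b)·(aba²)⁻¹·(a²ba²b)⁻¹.
  (aba²) · (a²ba²b) = a³b
  (a³b) · (a²ba³) = ba²b
  (ba²b) · (a²ba²b) = a²

Answer: a²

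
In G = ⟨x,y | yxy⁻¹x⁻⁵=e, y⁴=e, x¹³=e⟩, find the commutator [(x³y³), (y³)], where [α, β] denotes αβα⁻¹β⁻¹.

[(x³y³), (y³)] = (x³y³)·(y³)·(x³y³)⁻¹·(y³)⁻¹.
  (x³y³) · (y³) = x³y²
  (x³y²) · (x¹¹y) = x⁵y³
  (x⁵y³) · y = x⁵

Answer: x⁵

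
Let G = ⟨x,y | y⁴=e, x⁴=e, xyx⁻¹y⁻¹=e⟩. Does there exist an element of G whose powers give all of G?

|G| = 16, but the maximum element order in G is 4 < 16. No single element generates all of G, so G is not cyclic.

Answer: No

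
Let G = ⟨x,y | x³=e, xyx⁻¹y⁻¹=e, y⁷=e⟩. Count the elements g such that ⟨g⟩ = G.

G is cyclic of order 21. An element generates G iff its order is 21, and a cyclic group of order 21 has exactly φ(21) = 12 such elements.

Answer: 12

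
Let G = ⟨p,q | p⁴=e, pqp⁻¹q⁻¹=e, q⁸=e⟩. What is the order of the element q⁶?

Compute successive powers until reaching e:
  (q⁶)¹ = q⁶, (q⁶)² = q⁴, (q⁶)³ = q², (q⁶)⁴ = e.
The smallest positive k with (q⁶)ᵏ = e is 4.

Answer: 4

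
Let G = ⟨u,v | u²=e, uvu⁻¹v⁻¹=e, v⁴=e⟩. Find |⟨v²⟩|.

|⟨v²⟩| equals the order of v². Compute successive powers until reaching e:
  (v²)¹ = v², (v²)² = e.
The smallest positive k with (v²)ᵏ = e is 2, so |⟨v²⟩| = 2.

Answer: 2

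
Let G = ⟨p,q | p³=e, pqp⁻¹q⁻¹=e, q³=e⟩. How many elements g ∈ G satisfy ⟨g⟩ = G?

⟨g⟩ = G would require ord(g) = |G| = 9, but the maximum element order in G is 3 < 9. So G is not cyclic and no single element generates it: the count is 0.

Answer: 0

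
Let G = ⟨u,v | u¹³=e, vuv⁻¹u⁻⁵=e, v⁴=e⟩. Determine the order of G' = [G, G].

G' = [G, G] is generated by all commutators. The generator-pair commutators are: [u, v] = u⁹.
The subgroup they normally generate is {e, u, u², u³, u⁴, u⁵, u⁶, u⁷, u⁸, u⁹, u¹⁰, u¹¹, u¹²}, of order 13.
Check: |G/G'| = 52/13 = 4 is the order of the abelianisation.

Answer: 13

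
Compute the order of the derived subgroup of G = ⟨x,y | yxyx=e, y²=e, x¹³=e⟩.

G' = [G, G] is generated by all commutators. The generator-pair commutators are: [x, y] = x².
The subgroup they normally generate is {e, x, x², x³, x⁴, x⁵, x⁶, x⁷, x⁸, x⁹, x¹⁰, x¹¹, x¹²}, of order 13.
Check: |G/G'| = 26/13 = 2 is the order of the abelianisation.

Answer: 13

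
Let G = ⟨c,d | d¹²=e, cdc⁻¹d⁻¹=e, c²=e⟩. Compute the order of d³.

Compute successive powers until reaching e:
  (d³)¹ = d³, (d³)² = d⁶, (d³)³ = d⁹, (d³)⁴ = e.
The smallest positive k with (d³)ᵏ = e is 4.

Answer: 4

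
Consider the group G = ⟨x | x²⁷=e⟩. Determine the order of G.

G is generated by a single element, so G is cyclic. The relator gives x²⁷ = e and no smaller power is forced to be e, so the 27 powers {e, x, x², x³, x⁴, x⁵, x⁶, x⁷, x⁸, x⁹, x²², x²³, x²¹, x²⁰, x²⁴, x²⁵, x²⁶, x¹², x¹³, x¹¹, x¹⁰, x¹⁴, x¹⁵, x¹⁶, x¹⁷, x¹⁸, x¹⁹} are distinct. Hence |G| = 27.

Answer: 27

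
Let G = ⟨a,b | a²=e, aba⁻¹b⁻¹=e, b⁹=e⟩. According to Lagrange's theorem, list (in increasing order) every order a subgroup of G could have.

|G| = 18 = 2 · 3². By Lagrange's theorem the order of any subgroup divides 18; the divisors of 18 are 1, 2, 3, 6, 9, 18.

Answer: 1, 2, 3, 6, 9, 18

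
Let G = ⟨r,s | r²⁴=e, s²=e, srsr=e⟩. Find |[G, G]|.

G' = [G, G] is generated by all commutators. The generator-pair commutators are: [r, s] = r².
The subgroup they normally generate is {e, r², r⁴, r⁶, r⁸, r¹⁰, r¹², r¹⁴, r¹⁶, r¹⁸, r²⁰, r²²}, of order 12.
Check: |G/G'| = 48/12 = 4 is the order of the abelianisation.

Answer: 12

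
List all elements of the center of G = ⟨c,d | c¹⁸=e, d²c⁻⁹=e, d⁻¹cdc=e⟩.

An element z ∈ Z(G) iff z commutes with every generator.
For example c⁹ is central: (c⁹)·c = c¹⁰ = c·(c⁹); (c⁹)·d = d⁻¹ = d·(c⁹).
Whereas c ∉ Z(G) since c·d = cd ≠ c⁸d⁻¹ = d·c.
Checking each of the 36 elements this way gives Z(G) = {e, c⁹}, of order 2.

Answer: {e, c⁹}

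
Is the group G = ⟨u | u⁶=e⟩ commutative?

G has a single generator, so G is cyclic and hence abelian.

Answer: Yes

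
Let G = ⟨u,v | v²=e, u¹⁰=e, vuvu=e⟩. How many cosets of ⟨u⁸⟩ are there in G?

First find ord(u⁸) by computing successive powers:
  (u⁸)¹ = u⁸, (u⁸)² = u⁶, (u⁸)³ = u⁴, (u⁸)⁴ = u², (u⁸)⁵ = e.
So |⟨u⁸⟩| = ord(u⁸) = 5. With |G| = 20, by Lagrange [G : ⟨u⁸⟩] = 20/5 = 4.

Answer: 4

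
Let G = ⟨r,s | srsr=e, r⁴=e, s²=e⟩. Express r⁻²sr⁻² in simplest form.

Multiply left to right, reducing at each step:
  (r²) · s = r²s
  (r²s) · r⁻² = s

Answer: s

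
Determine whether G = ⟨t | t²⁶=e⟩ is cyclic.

|G| = 26. The element t has order 26 (its powers give 26 distinct elements), so ⟨t⟩ = G and G is cyclic.

Answer: Yes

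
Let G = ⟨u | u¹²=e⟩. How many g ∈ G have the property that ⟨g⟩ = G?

G is cyclic of order 12. An element generates G iff its order is 12, and a cyclic group of order 12 has exactly φ(12) = 4 such elements.

Answer: 4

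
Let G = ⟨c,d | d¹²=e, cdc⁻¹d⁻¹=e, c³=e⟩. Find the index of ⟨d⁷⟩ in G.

First find ord(d⁷) by computing successive powers:
  (d⁷)¹ = d⁷, (d⁷)² = d², (d⁷)³ = d⁹, (d⁷)⁴ = d⁴, (d⁷)⁵ = d¹¹, (d⁷)⁶ = d⁶, (d⁷)⁷ = d, (d⁷)⁸ = d⁸, (d⁷)⁹ = d³, (d⁷)¹⁰ = d¹⁰, (d⁷)¹¹ = d⁵, (d⁷)¹² = e.
So |⟨d⁷⟩| = ord(d⁷) = 12. With |G| = 36, by Lagrange [G : ⟨d⁷⟩] = 36/12 = 3.

Answer: 3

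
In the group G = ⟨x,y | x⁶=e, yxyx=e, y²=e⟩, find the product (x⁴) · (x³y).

Compute (x⁴) · (x³y) by multiplying left to right and reducing via the relations at each step:
  (x⁴) · x³ = x
  x · y = xy

Answer: xy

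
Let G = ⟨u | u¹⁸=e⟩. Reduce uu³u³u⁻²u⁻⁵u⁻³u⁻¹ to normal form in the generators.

Multiply left to right, reducing at each step:
  u · u³ = u⁴
  (u⁴) · u³ = u⁷
  (u⁷) · u⁻² = u⁵
  (u⁵) · u⁻⁵ = e
  e · u⁻³ = u¹⁵
  (u¹⁵) · u⁻¹ = u¹⁴

Answer: u¹⁴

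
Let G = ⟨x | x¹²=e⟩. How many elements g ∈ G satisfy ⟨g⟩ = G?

G is cyclic of order 12. An element generates G iff its order is 12, and a cyclic group of order 12 has exactly φ(12) = 4 such elements.

Answer: 4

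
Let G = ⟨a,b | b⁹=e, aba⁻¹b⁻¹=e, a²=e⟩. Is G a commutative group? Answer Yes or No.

Each pair of generators commutes: a·b = ab = b·a. Since the generators pairwise commute, every element of G commutes with every other, so G is abelian.

Answer: Yes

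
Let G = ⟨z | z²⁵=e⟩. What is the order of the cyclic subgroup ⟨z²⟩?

|⟨z²⟩| equals the order of z². Compute successive powers until reaching e:
  (z²)¹ = z², (z²)² = z⁴, (z²)³ = z⁶, (z²)⁴ = z⁸, (z²)⁵ = z¹⁰, (z²)⁶ = z¹², (z²)⁷ = z¹⁴, (z²)⁸ = z¹⁶, (z²)⁹ = z¹⁸, (z²)¹⁰ = z²⁰, (z²)¹¹ = z²², (z²)¹² = z²⁴, (z²)¹³ = z, (z²)¹⁴ = z³, (z²)¹⁵ = z⁵, (z²)¹⁶ = z⁷, (z²)¹⁷ = z⁹, (z²)¹⁸ = z¹¹, (z²)¹⁹ = z¹³, (z²)²⁰ = z¹⁵, (z²)²¹ = z¹⁷, (z²)²² = z¹⁹, (z²)²³ = z²¹, (z²)²⁴ = z²³, (z²)²⁵ = e.
The smallest positive k with (z²)ᵏ = e is 25, so |⟨z²⟩| = 25.

Answer: 25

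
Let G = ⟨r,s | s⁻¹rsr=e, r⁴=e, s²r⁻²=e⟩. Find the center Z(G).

An element z ∈ Z(G) iff z commutes with every generator.
For example r² is central: (r²)·r = r³ = r·(r²); (r²)·s = s⁻¹ = s·(r²).
Whereas r ∉ Z(G) since r·s = rs ≠ rs⁻¹ = s·r.
Checking each of the 8 elements this way gives Z(G) = {e, r²}, of order 2.

Answer: {e, r²}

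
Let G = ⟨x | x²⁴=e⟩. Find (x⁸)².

Compute successive powers of (x⁸), reducing at each step:
  (x⁸)²: (x⁸) · x⁸ = x¹⁶

Answer: x¹⁶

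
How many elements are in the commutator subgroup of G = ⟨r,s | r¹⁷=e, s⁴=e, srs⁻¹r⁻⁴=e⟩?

G' = [G, G] is generated by all commutators. The generator-pair commutators are: [r, s] = r¹⁴.
The subgroup they normally generate is {e, r, r², r³, r⁴, r⁵, r⁶, r⁷, r⁸, r⁹, r¹⁰, r¹¹, r¹², r¹³, r¹⁴, r¹⁵, r¹⁶}, of order 17.
Check: |G/G'| = 68/17 = 4 is the order of the abelianisation.

Answer: 17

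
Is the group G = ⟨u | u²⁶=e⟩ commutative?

G has a single generator, so G is cyclic and hence abelian.

Answer: Yes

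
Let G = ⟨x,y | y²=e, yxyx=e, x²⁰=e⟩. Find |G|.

Enumerate words in the generators, reducing via the relations: the distinct elements are
  {e, x, y, xy, x², x³, x⁴, x⁵, x⁶, x⁷, x⁸, x⁹, x²y, x³y, x¹², x¹³, x¹¹, x¹⁰, x¹⁴, x¹⁵, x¹⁶, x¹⁷, x¹⁸, x¹⁹, x⁴y, x⁵y, x⁶y, x⁷y, x⁸y, x⁹y, x¹²y, x¹³y, x¹¹y, x¹⁰y, x¹⁴y, x¹⁵y, x¹⁶y, x¹⁷y, x¹⁸y, x¹⁹y}.
No further products give new elements, so |G| = 40.

Answer: 40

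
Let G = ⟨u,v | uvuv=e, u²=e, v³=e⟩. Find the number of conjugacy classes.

The conjugacy classes (representative and size) are:
  [e] (size 1), [uv²] (size 3), [v²] (size 2).
Class equation: 1 + 3 + 2 = 6 = |G|. So G has 3 conjugacy classes.

Answer: 3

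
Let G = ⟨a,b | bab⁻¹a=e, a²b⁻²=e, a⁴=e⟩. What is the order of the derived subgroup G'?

G' = [G, G] is generated by all commutators. The generator-pair commutators are: [a, b] = a².
The subgroup they normally generate is {e, a²}, of order 2.
Check: |G/G'| = 8/2 = 4 is the order of the abelianisation.

Answer: 2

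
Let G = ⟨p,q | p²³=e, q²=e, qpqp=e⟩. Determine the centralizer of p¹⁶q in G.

⟨p¹⁶q⟩ ⊆ C_G(p¹⁶q) since powers of p¹⁶q commute with p¹⁶q; so |C_G(p¹⁶q)| ≥ |⟨p¹⁶q⟩| = 2.
By orbit–stabilizer, |C_G(p¹⁶q)| = |G| / |conj. class of p¹⁶q| = 46 / 23 = 2.
The 2 elements commuting with p¹⁶q are {e, p¹⁶q}.

Answer: {e, p¹⁶q}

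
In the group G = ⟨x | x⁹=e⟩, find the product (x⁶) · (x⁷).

Compute (x⁶) · (x⁷) by multiplying left to right and reducing via the relations at each step:
  (x⁶) · x⁷ = x⁴

Answer: x⁴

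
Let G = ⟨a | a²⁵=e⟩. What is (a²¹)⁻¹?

The order of (a²¹) is 25 (smallest k with (a²¹)ᵏ = e), so (a²¹)⁻¹ = (a²¹)²⁴ = a⁴.
Check: (a²¹) · (a⁴) → (a²¹) · a⁴ = e, giving e as required.

Answer: a⁴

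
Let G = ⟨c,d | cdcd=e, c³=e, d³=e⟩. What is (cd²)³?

Compute successive powers of (cd²), reducing at each step:
  (cd²)²: (cd²) · c = cd²c;   (cd²c) · d² = dc²
  (cd²)³: (dc²) · c = d;   d · d² = e

Answer: e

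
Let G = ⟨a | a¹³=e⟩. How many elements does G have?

G is generated by a single element, so G is cyclic. The relator gives a¹³ = e and no smaller power is forced to be e, so the 13 powers {a, e, a², a³, a⁴, a⁵, a⁶, a⁷, a⁸, a⁹, a¹², a¹¹, a¹⁰} are distinct. Hence |G| = 13.

Answer: 13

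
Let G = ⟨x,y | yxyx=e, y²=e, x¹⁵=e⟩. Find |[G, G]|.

G' = [G, G] is generated by all commutators. The generator-pair commutators are: [x, y] = x².
The subgroup they normally generate is {e, x, x², x³, x⁴, x⁵, x⁶, x⁷, x⁸, x⁹, x¹⁰, x¹¹, x¹², x¹³, x¹⁴}, of order 15.
Check: |G/G'| = 30/15 = 2 is the order of the abelianisation.

Answer: 15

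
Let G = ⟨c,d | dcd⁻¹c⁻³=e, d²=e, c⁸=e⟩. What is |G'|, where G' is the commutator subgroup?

G' = [G, G] is generated by all commutators. The generator-pair commutators are: [c, d] = c⁶.
The subgroup they normally generate is {e, c², c⁴, c⁶}, of order 4.
Check: |G/G'| = 16/4 = 4 is the order of the abelianisation.

Answer: 4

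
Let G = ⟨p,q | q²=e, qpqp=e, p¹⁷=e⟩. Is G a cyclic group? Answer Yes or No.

Every cyclic group is abelian. But p·q = pq while q·p = p¹⁶q, so p·q ≠ q·p and G is not abelian. Hence G is not cyclic.

Answer: No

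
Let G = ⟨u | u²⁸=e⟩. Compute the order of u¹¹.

Compute successive powers until reaching e:
  (u¹¹)¹ = u¹¹, (u¹¹)² = u²², (u¹¹)³ = u⁵, (u¹¹)⁴ = u¹⁶, (u¹¹)⁵ = u²⁷, (u¹¹)⁶ = u¹⁰, (u¹¹)⁷ = u²¹, (u¹¹)⁸ = u⁴, (u¹¹)⁹ = u¹⁵, (u¹¹)¹⁰ = u²⁶, (u¹¹)¹¹ = u⁹, (u¹¹)¹² = u²⁰, (u¹¹)¹³ = u³, (u¹¹)¹⁴ = u¹⁴, (u¹¹)¹⁵ = u²⁵, (u¹¹)¹⁶ = u⁸, (u¹¹)¹⁷ = u¹⁹, (u¹¹)¹⁸ = u², (u¹¹)¹⁹ = u¹³, (u¹¹)²⁰ = u²⁴, (u¹¹)²¹ = u⁷, (u¹¹)²² = u¹⁸, (u¹¹)²³ = u, (u¹¹)²⁴ = u¹², (u¹¹)²⁵ = u²³, (u¹¹)²⁶ = u⁶, (u¹¹)²⁷ = u¹⁷, (u¹¹)²⁸ = e.
The smallest positive k with (u¹¹)ᵏ = e is 28.

Answer: 28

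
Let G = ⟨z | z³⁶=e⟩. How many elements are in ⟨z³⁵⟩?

|⟨z³⁵⟩| equals the order of z³⁵. Compute successive powers until reaching e:
  (z³⁵)¹ = z³⁵, (z³⁵)² = z³⁴, (z³⁵)³ = z³³, (z³⁵)⁴ = z³², (z³⁵)⁵ = z³¹, (z³⁵)⁶ = z³⁰, (z³⁵)⁷ = z²⁹, (z³⁵)⁸ = z²⁸, (z³⁵)⁹ = z²⁷, (z³⁵)¹⁰ = z²⁶, (z³⁵)¹¹ = z²⁵, (z³⁵)¹² = z²⁴, (z³⁵)¹³ = z²³, (z³⁵)¹⁴ = z²², (z³⁵)¹⁵ = z²¹, (z³⁵)¹⁶ = z²⁰, (z³⁵)¹⁷ = z¹⁹, (z³⁵)¹⁸ = z¹⁸, (z³⁵)¹⁹ = z¹⁷, (z³⁵)²⁰ = z¹⁶, (z³⁵)²¹ = z¹⁵, (z³⁵)²² = z¹⁴, (z³⁵)²³ = z¹³, (z³⁵)²⁴ = z¹², (z³⁵)²⁵ = z¹¹, (z³⁵)²⁶ = z¹⁰, (z³⁵)²⁷ = z⁹, (z³⁵)²⁸ = z⁸, (z³⁵)²⁹ = z⁷, (z³⁵)³⁰ = z⁶, (z³⁵)³¹ = z⁵, (z³⁵)³² = z⁴, (z³⁵)³³ = z³, (z³⁵)³⁴ = z², (z³⁵)³⁵ = z, (z³⁵)³⁶ = e.
The smallest positive k with (z³⁵)ᵏ = e is 36, so |⟨z³⁵⟩| = 36.

Answer: 36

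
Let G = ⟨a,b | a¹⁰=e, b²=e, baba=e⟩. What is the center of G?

An element z ∈ Z(G) iff z commutes with every generator.
For example a⁵ is central: (a⁵)·a = a⁶ = a·(a⁵); (a⁵)·b = a⁵b = b·(a⁵).
Whereas a ∉ Z(G) since a·b = ab ≠ a⁹b = b·a.
Checking each of the 20 elements this way gives Z(G) = {e, a⁵}, of order 2.

Answer: {e, a⁵}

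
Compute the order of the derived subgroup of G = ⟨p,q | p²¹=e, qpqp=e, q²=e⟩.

G' = [G, G] is generated by all commutators. The generator-pair commutators are: [p, q] = p².
The subgroup they normally generate is {e, p, p², p³, p⁴, p⁵, p⁶, p⁷, p⁸, p⁹, p¹⁰, p¹¹, p¹², p¹³, p¹⁴, p¹⁵, p¹⁶, p¹⁷, p¹⁸, p¹⁹, p²⁰}, of order 21.
Check: |G/G'| = 42/21 = 2 is the order of the abelianisation.

Answer: 21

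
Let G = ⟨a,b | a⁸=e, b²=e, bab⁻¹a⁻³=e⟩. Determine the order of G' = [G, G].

G' = [G, G] is generated by all commutators. The generator-pair commutators are: [a, b] = a⁶.
The subgroup they normally generate is {e, a², a⁴, a⁶}, of order 4.
Check: |G/G'| = 16/4 = 4 is the order of the abelianisation.

Answer: 4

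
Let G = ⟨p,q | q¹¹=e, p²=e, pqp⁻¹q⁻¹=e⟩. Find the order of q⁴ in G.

Compute successive powers until reaching e:
  (q⁴)¹ = q⁴, (q⁴)² = q⁸, (q⁴)³ = q, (q⁴)⁴ = q⁵, (q⁴)⁵ = q⁹, (q⁴)⁶ = q², (q⁴)⁷ = q⁶, (q⁴)⁸ = q¹⁰, (q⁴)⁹ = q³, (q⁴)¹⁰ = q⁷, (q⁴)¹¹ = e.
The smallest positive k with (q⁴)ᵏ = e is 11.

Answer: 11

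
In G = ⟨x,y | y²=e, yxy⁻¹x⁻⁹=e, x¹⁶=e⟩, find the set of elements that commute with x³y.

⟨x³y⟩ ⊆ C_G(x³y) since powers of x³y commute with x³y; so |C_G(x³y)| ≥ |⟨x³y⟩| = 16.
By orbit–stabilizer, |C_G(x³y)| = |G| / |conj. class of x³y| = 32 / 2 = 16.
The 16 elements commuting with x³y are {e, x², x⁴, x⁶, x⁸, x¹⁰, x¹², x¹⁴, x⁹y, xy, x¹¹y, x³y, x¹³y, x⁵y, x¹⁵y, x⁷y}.

Answer: {e, x², x⁴, x⁶, x⁸, x¹⁰, x¹², x¹⁴, x⁹y, xy, x¹¹y, x³y, x¹³y, x⁵y, x¹⁵y, x⁷y}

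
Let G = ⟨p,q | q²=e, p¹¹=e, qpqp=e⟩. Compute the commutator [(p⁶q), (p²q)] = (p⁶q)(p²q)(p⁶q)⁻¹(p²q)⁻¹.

[(p⁶q), (p²q)] = (p⁶q)·(p²q)·(p⁶q)⁻¹·(p²q)⁻¹.
  (p⁶q) · (p²q) = p⁴
  (p⁴) · (p⁶q) = p¹⁰q
  (p¹⁰q) · (p²q) = p⁸

Answer: p⁸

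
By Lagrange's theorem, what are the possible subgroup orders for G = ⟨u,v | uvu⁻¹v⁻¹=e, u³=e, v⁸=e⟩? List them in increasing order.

|G| = 24 = 2³ · 3. By Lagrange's theorem the order of any subgroup divides 24; the divisors of 24 are 1, 2, 3, 4, 6, 8, 12, 24.

Answer: 1, 2, 3, 4, 6, 8, 12, 24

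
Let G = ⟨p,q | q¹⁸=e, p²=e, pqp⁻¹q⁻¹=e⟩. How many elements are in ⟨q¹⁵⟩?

|⟨q¹⁵⟩| equals the order of q¹⁵. Compute successive powers until reaching e:
  (q¹⁵)¹ = q¹⁵, (q¹⁵)² = q¹², (q¹⁵)³ = q⁹, (q¹⁵)⁴ = q⁶, (q¹⁵)⁵ = q³, (q¹⁵)⁶ = e.
The smallest positive k with (q¹⁵)ᵏ = e is 6, so |⟨q¹⁵⟩| = 6.

Answer: 6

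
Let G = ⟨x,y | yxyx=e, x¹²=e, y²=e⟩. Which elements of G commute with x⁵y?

⟨x⁵y⟩ ⊆ C_G(x⁵y) since powers of x⁵y commute with x⁵y; so |C_G(x⁵y)| ≥ |⟨x⁵y⟩| = 2.
By orbit–stabilizer, |C_G(x⁵y)| = |G| / |conj. class of x⁵y| = 24 / 6 = 4.
The 4 elements commuting with x⁵y are {e, x⁶, x¹¹y, x⁵y}.

Answer: {e, x⁶, x¹¹y, x⁵y}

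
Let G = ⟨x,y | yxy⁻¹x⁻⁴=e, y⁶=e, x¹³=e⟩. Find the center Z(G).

An element z ∈ Z(G) iff z commutes with every generator.
For example e is central: e·x = x = x·e; e·y = y = y·e.
Whereas x ∉ Z(G) since x·y = xy ≠ x⁴y = y·x.
Checking each of the 78 elements this way gives Z(G) = {e}, of order 1.

Answer: {e}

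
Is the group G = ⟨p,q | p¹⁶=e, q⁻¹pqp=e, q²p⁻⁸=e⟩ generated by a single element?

Every cyclic group is abelian. But p·q = pq while q·p = p⁷q⁻¹, so p·q ≠ q·p and G is not abelian. Hence G is not cyclic.

Answer: No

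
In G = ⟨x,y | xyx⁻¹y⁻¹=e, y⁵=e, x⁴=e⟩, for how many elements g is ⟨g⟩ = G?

G is cyclic of order 20. An element generates G iff its order is 20, and a cyclic group of order 20 has exactly φ(20) = 8 such elements.

Answer: 8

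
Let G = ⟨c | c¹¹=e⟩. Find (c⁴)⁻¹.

The order of (c⁴) is 11 (smallest k with (c⁴)ᵏ = e), so (c⁴)⁻¹ = (c⁴)¹⁰ = c⁷.
Check: (c⁴) · (c⁷) → (c⁴) · c⁷ = e, giving e as required.

Answer: c⁷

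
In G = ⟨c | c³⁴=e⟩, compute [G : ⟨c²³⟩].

First find ord(c²³) by computing successive powers:
  (c²³)¹ = c²³, (c²³)² = c¹², (c²³)³ = c, (c²³)⁴ = c²⁴, (c²³)⁵ = c¹³, (c²³)⁶ = c², (c²³)⁷ = c²⁵, (c²³)⁸ = c¹⁴, (c²³)⁹ = c³, (c²³)¹⁰ = c²⁶, (c²³)¹¹ = c¹⁵, (c²³)¹² = c⁴, (c²³)¹³ = c²⁷, (c²³)¹⁴ = c¹⁶, (c²³)¹⁵ = c⁵, (c²³)¹⁶ = c²⁸, (c²³)¹⁷ = c¹⁷, (c²³)¹⁸ = c⁶, (c²³)¹⁹ = c²⁹, (c²³)²⁰ = c¹⁸, (c²³)²¹ = c⁷, (c²³)²² = c³⁰, (c²³)²³ = c¹⁹, (c²³)²⁴ = c⁸, (c²³)²⁵ = c³¹, (c²³)²⁶ = c²⁰, (c²³)²⁷ = c⁹, (c²³)²⁸ = c³², (c²³)²⁹ = c²¹, (c²³)³⁰ = c¹⁰, (c²³)³¹ = c³³, (c²³)³² = c²², (c²³)³³ = c¹¹, (c²³)³⁴ = e.
So |⟨c²³⟩| = ord(c²³) = 34. With |G| = 34, by Lagrange [G : ⟨c²³⟩] = 34/34 = 1.

Answer: 1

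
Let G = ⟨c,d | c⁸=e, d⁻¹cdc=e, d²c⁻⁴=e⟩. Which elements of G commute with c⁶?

⟨c⁶⟩ ⊆ C_G(c⁶) since powers of c⁶ commute with c⁶; so |C_G(c⁶)| ≥ |⟨c⁶⟩| = 4.
By orbit–stabilizer, |C_G(c⁶)| = |G| / |conj. class of c⁶| = 16 / 2 = 8.
The 8 elements commuting with c⁶ are {e, c, c², c³, c⁴, c⁵, c⁶, c⁷}.

Answer: {e, c, c², c³, c⁴, c⁵, c⁶, c⁷}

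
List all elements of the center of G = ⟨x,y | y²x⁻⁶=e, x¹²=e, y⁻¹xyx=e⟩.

An element z ∈ Z(G) iff z commutes with every generator.
For example x⁶ is central: (x⁶)·x = x⁷ = x·(x⁶); (x⁶)·y = y⁻¹ = y·(x⁶).
Whereas x ∉ Z(G) since x·y = xy ≠ x⁵y⁻¹ = y·x.
Checking each of the 24 elements this way gives Z(G) = {e, x⁶}, of order 2.

Answer: {e, x⁶}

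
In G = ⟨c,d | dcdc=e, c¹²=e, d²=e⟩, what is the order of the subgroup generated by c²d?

|⟨c²d⟩| equals the order of c²d. Compute successive powers until reaching e:
  (c²d)¹ = c²d, (c²d)² = e.
The smallest positive k with (c²d)ᵏ = e is 2, so |⟨c²d⟩| = 2.

Answer: 2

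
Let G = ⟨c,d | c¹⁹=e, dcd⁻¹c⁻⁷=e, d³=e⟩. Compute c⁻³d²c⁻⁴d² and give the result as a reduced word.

Multiply left to right, reducing at each step:
  (c¹⁶) · d² = c¹⁶d²
  (c¹⁶d²) · c⁻⁴ = c¹⁰d²
  (c¹⁰d²) · d² = c¹⁰d

Answer: c¹⁰d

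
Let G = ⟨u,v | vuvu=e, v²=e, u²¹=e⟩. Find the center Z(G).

An element z ∈ Z(G) iff z commutes with every generator.
For example e is central: e·u = u = u·e; e·v = v = v·e.
Whereas u ∉ Z(G) since u·v = uv ≠ u²⁰v = v·u.
Checking each of the 42 elements this way gives Z(G) = {e}, of order 1.

Answer: {e}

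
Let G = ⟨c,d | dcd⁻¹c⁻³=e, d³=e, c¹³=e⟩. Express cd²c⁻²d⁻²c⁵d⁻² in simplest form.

Multiply left to right, reducing at each step:
  c · d² = cd²
  (cd²) · c⁻² = c⁹d²
  (c⁹d²) · d⁻² = c⁹
  (c⁹) · c⁵ = c
  c · d⁻² = cd

Answer: cd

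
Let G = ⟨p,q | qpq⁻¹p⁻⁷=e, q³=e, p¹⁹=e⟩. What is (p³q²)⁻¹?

The order of (p³q²) is 3 (smallest k with (p³q²)ᵏ = e), so (p³q²)⁻¹ = (p³q²)² = p¹⁷q.
Check: (p³q²) · (p¹⁷q) → (p³q²) · p¹⁷ = q²;   (q²) · q = e, giving e as required.

Answer: p¹⁷q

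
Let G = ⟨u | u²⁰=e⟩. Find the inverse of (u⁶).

The order of (u⁶) is 10 (smallest k with (u⁶)ᵏ = e), so (u⁶)⁻¹ = (u⁶)⁹ = u¹⁴.
Check: (u⁶) · (u¹⁴) → (u⁶) · u¹⁴ = e, giving e as required.

Answer: u¹⁴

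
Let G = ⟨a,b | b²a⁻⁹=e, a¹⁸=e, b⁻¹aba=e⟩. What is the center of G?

An element z ∈ Z(G) iff z commutes with every generator.
For example a⁹ is central: (a⁹)·a = a¹⁰ = a·(a⁹); (a⁹)·b = b⁻¹ = b·(a⁹).
Whereas a ∉ Z(G) since a·b = ab ≠ a⁸b⁻¹ = b·a.
Checking each of the 36 elements this way gives Z(G) = {e, a⁹}, of order 2.

Answer: {e, a⁹}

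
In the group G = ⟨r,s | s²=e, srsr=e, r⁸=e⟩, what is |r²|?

Compute successive powers until reaching e:
  (r²)¹ = r², (r²)² = r⁴, (r²)³ = r⁶, (r²)⁴ = e.
The smallest positive k with (r²)ᵏ = e is 4.

Answer: 4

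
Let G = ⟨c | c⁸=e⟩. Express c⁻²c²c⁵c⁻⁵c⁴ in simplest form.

Multiply left to right, reducing at each step:
  (c⁶) · c² = e
  e · c⁵ = c⁵
  (c⁵) · c⁻⁵ = e
  e · c⁴ = c⁴

Answer: c⁴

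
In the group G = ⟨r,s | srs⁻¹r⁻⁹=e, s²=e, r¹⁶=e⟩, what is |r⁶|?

Compute successive powers until reaching e:
  (r⁶)¹ = r⁶, (r⁶)² = r¹², (r⁶)³ = r², (r⁶)⁴ = r⁸, (r⁶)⁵ = r¹⁴, (r⁶)⁶ = r⁴, (r⁶)⁷ = r¹⁰, (r⁶)⁸ = e.
The smallest positive k with (r⁶)ᵏ = e is 8.

Answer: 8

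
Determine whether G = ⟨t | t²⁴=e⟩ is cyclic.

|G| = 24. The element t has order 24 (its powers give 24 distinct elements), so ⟨t⟩ = G and G is cyclic.

Answer: Yes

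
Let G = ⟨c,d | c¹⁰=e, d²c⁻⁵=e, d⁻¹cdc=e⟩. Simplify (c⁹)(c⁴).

Compute (c⁹) · (c⁴) by multiplying left to right and reducing via the relations at each step:
  (c⁹) · c⁴ = c³

Answer: c³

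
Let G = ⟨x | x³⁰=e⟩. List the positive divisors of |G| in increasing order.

|G| = 30 = 2 · 3 · 5. By Lagrange's theorem the order of any subgroup divides 30; the divisors of 30 are 1, 2, 3, 5, 6, 10, 15, 30.

Answer: 1, 2, 3, 5, 6, 10, 15, 30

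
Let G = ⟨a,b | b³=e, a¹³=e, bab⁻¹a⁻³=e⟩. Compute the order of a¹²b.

Compute successive powers until reaching e:
  (a¹²b)¹ = a¹²b, (a¹²b)² = a⁹b², (a¹²b)³ = e.
The smallest positive k with (a¹²b)ᵏ = e is 3.

Answer: 3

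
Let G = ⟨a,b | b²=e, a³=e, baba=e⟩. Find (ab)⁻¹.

The order of (ab) is 2 (smallest k with (ab)ᵏ = e), so (ab)⁻¹ = (ab)¹ = ab.
Check: (ab) · (ab) → (ab) · a = b;   b · b = e, giving e as required.

Answer: ab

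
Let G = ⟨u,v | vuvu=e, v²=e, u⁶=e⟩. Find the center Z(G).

An element z ∈ Z(G) iff z commutes with every generator.
For example u³ is central: (u³)·u = u⁴ = u·(u³); (u³)·v = u³v = v·(u³).
Whereas u ∉ Z(G) since u·v = uv ≠ u⁵v = v·u.
Checking each of the 12 elements this way gives Z(G) = {e, u³}, of order 2.

Answer: {e, u³}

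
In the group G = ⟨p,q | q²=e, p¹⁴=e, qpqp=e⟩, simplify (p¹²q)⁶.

Compute successive powers of (p¹²q), reducing at each step:
  (p¹²q)²: (p¹²q) · p¹² = q;   q · q = e
  (p¹²q)³: e · p¹² = p¹²;   (p¹²) · q = p¹²q
  (p¹²q)⁴: (p¹²q) · p¹² = q;   q · q = e
  (p¹²q)⁵: e · p¹² = p¹²;   (p¹²) · q = p¹²q
  (p¹²q)⁶: (p¹²q) · p¹² = q;   q · q = e

Answer: e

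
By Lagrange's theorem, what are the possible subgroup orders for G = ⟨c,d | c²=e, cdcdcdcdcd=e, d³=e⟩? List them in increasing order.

|G| = 60 = 2² · 3 · 5. By Lagrange's theorem the order of any subgroup divides 60; the divisors of 60 are 1, 2, 3, 4, 5, 6, 10, 12, 15, 20, 30, 60.

Answer: 1, 2, 3, 4, 5, 6, 10, 12, 15, 20, 30, 60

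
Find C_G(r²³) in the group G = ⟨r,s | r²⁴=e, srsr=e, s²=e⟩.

⟨r²³⟩ ⊆ C_G(r²³) since powers of r²³ commute with r²³; so |C_G(r²³)| ≥ |⟨r²³⟩| = 24.
By orbit–stabilizer, |C_G(r²³)| = |G| / |conj. class of r²³| = 48 / 2 = 24.
The 24 elements commuting with r²³ are {e, r, r², r³, r⁴, r⁵, r⁶, r⁷, r⁸, r⁹, r¹⁰, r¹¹, r¹², r¹³, r¹⁴, r¹⁵, r¹⁶, r¹⁷, r¹⁸, r¹⁹, r²⁰, r²¹, r²², r²³}.

Answer: {e, r, r², r³, r⁴, r⁵, r⁶, r⁷, r⁸, r⁹, r¹⁰, r¹¹, r¹², r¹³, r¹⁴, r¹⁵, r¹⁶, r¹⁷, r¹⁸, r¹⁹, r²⁰, r²¹, r²², r²³}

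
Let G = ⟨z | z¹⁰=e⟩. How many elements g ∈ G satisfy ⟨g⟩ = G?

G is cyclic of order 10. An element generates G iff its order is 10, and a cyclic group of order 10 has exactly φ(10) = 4 such elements.

Answer: 4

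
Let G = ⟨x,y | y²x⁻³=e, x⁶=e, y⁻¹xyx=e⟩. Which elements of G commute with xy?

⟨xy⟩ ⊆ C_G(xy) since powers of xy commute with xy; so |C_G(xy)| ≥ |⟨xy⟩| = 4.
By orbit–stabilizer, |C_G(xy)| = |G| / |conj. class of xy| = 12 / 3 = 4.
The 4 elements commuting with xy are {e, x³, xy, xy⁻¹}.

Answer: {e, x³, xy, xy⁻¹}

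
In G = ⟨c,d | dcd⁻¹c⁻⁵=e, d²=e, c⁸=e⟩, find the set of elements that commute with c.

⟨c⟩ ⊆ C_G(c) since powers of c commute with c; so |C_G(c)| ≥ |⟨c⟩| = 8.
By orbit–stabilizer, |C_G(c)| = |G| / |conj. class of c| = 16 / 2 = 8.
The 8 elements commuting with c are {e, c, c², c³, c⁴, c⁵, c⁶, c⁷}.

Answer: {e, c, c², c³, c⁴, c⁵, c⁶, c⁷}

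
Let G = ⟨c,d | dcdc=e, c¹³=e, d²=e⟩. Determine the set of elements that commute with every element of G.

An element z ∈ Z(G) iff z commutes with every generator.
For example e is central: e·c = c = c·e; e·d = d = d·e.
Whereas c ∉ Z(G) since c·d = cd ≠ c¹²d = d·c.
Checking each of the 26 elements this way gives Z(G) = {e}, of order 1.

Answer: {e}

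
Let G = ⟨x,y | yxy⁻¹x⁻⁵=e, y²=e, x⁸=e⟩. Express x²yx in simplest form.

Multiply left to right, reducing at each step:
  (x²) · y = x²y
  (x²y) · x = x⁷y

Answer: x⁷y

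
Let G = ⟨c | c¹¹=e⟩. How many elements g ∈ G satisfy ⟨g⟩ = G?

G is cyclic of order 11. An element generates G iff its order is 11, and a cyclic group of order 11 has exactly φ(11) = 10 such elements.

Answer: 10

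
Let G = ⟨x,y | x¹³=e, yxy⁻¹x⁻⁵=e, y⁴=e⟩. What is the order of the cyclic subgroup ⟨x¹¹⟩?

|⟨x¹¹⟩| equals the order of x¹¹. Compute successive powers until reaching e:
  (x¹¹)¹ = x¹¹, (x¹¹)² = x⁹, (x¹¹)³ = x⁷, (x¹¹)⁴ = x⁵, (x¹¹)⁵ = x³, (x¹¹)⁶ = x, (x¹¹)⁷ = x¹², (x¹¹)⁸ = x¹⁰, (x¹¹)⁹ = x⁸, (x¹¹)¹⁰ = x⁶, (x¹¹)¹¹ = x⁴, (x¹¹)¹² = x², (x¹¹)¹³ = e.
The smallest positive k with (x¹¹)ᵏ = e is 13, so |⟨x¹¹⟩| = 13.

Answer: 13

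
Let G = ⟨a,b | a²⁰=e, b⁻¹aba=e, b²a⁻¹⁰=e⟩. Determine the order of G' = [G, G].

G' = [G, G] is generated by all commutators. The generator-pair commutators are: [a, b] = a².
The subgroup they normally generate is {e, a², a⁴, a⁶, a⁸, a¹⁰, a¹², a¹⁴, a¹⁶, a¹⁸}, of order 10.
Check: |G/G'| = 40/10 = 4 is the order of the abelianisation.

Answer: 10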